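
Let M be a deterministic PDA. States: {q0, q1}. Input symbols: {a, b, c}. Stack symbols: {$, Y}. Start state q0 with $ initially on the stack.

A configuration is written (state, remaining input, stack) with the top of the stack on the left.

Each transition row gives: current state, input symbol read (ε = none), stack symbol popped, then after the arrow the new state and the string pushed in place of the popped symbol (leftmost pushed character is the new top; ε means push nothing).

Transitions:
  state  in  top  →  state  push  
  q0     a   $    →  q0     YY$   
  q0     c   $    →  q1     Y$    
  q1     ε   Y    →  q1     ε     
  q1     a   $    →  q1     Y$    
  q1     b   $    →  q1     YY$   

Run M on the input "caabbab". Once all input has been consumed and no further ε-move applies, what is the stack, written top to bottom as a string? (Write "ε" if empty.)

$

(q0, caabbab, $)
  read c, top $: go to q1, push Y$ → (q1, aabbab, Y$)
  ε-move, top Y: go to q1, push ε → (q1, aabbab, $)
  read a, top $: go to q1, push Y$ → (q1, abbab, Y$)
  ε-move, top Y: go to q1, push ε → (q1, abbab, $)
  read a, top $: go to q1, push Y$ → (q1, bbab, Y$)
  ε-move, top Y: go to q1, push ε → (q1, bbab, $)
  read b, top $: go to q1, push YY$ → (q1, bab, YY$)
  ε-move, top Y: go to q1, push ε → (q1, bab, Y$)
  ε-move, top Y: go to q1, push ε → (q1, bab, $)
  read b, top $: go to q1, push YY$ → (q1, ab, YY$)
  ε-move, top Y: go to q1, push ε → (q1, ab, Y$)
  ε-move, top Y: go to q1, push ε → (q1, ab, $)
  read a, top $: go to q1, push Y$ → (q1, b, Y$)
  ε-move, top Y: go to q1, push ε → (q1, b, $)
  read b, top $: go to q1, push YY$ → (q1, ε, YY$)
  ε-move, top Y: go to q1, push ε → (q1, ε, Y$)
  ε-move, top Y: go to q1, push ε → (q1, ε, $)
All input consumed in state q1 with stack $.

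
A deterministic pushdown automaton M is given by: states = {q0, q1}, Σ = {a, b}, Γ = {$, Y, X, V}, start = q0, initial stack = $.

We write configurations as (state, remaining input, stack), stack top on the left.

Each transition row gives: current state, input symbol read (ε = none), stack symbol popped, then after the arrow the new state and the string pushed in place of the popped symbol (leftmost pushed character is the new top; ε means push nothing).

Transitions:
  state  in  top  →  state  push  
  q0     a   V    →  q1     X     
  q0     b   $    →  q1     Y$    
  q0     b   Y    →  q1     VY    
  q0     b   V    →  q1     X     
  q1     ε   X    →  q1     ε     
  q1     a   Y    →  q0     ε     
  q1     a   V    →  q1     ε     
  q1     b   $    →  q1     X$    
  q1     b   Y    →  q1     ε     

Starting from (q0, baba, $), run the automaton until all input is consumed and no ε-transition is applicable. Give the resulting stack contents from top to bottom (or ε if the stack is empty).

(q0, baba, $)
  read b, top $: go to q1, push Y$ → (q1, aba, Y$)
  read a, top Y: go to q0, push ε → (q0, ba, $)
  read b, top $: go to q1, push Y$ → (q1, a, Y$)
  read a, top Y: go to q0, push ε → (q0, ε, $)
All input consumed in state q0 with stack $.

$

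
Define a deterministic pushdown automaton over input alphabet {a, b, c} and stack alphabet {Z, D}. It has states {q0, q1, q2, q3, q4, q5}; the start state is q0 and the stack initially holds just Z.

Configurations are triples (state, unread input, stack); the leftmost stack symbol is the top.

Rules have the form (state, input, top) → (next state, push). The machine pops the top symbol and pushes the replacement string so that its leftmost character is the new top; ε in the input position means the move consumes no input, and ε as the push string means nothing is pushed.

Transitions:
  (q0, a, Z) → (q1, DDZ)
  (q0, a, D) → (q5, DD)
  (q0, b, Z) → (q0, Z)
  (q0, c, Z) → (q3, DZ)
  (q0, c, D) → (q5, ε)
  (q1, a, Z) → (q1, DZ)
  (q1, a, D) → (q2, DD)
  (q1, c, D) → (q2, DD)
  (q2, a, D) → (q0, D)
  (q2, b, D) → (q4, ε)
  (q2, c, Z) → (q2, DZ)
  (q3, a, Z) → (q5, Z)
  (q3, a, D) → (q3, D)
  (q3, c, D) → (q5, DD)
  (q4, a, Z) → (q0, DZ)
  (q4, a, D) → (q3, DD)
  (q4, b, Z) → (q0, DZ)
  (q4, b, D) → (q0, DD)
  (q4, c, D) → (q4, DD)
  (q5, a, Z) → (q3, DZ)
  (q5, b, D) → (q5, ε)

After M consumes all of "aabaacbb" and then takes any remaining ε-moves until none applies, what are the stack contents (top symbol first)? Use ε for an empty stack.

DDZ

(q0, aabaacbb, Z)
  read a, top Z: go to q1, push DDZ → (q1, abaacbb, DDZ)
  read a, top D: go to q2, push DD → (q2, baacbb, DDDZ)
  read b, top D: go to q4, push ε → (q4, aacbb, DDZ)
  read a, top D: go to q3, push DD → (q3, acbb, DDDZ)
  read a, top D: go to q3, push D → (q3, cbb, DDDZ)
  read c, top D: go to q5, push DD → (q5, bb, DDDDZ)
  read b, top D: go to q5, push ε → (q5, b, DDDZ)
  read b, top D: go to q5, push ε → (q5, ε, DDZ)
All input consumed in state q5 with stack DDZ.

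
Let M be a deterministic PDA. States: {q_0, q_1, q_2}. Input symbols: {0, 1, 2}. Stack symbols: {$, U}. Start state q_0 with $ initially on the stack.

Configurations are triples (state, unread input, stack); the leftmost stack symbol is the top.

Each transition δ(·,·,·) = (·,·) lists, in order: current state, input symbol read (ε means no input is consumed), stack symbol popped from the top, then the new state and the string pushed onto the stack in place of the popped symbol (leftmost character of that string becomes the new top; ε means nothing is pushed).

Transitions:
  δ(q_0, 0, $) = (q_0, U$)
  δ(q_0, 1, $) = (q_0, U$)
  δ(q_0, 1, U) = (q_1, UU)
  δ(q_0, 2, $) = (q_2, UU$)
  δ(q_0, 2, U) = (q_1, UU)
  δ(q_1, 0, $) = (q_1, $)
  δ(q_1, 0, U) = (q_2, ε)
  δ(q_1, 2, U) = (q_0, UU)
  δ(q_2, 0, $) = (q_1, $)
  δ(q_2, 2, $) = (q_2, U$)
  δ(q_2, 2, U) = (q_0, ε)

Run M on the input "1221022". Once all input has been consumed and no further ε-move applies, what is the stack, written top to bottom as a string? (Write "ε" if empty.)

(q_0, 1221022, $)
  read 1, top $: go to q_0, push U$ → (q_0, 221022, U$)
  read 2, top U: go to q_1, push UU → (q_1, 21022, UU$)
  read 2, top U: go to q_0, push UU → (q_0, 1022, UUU$)
  read 1, top U: go to q_1, push UU → (q_1, 022, UUUU$)
  read 0, top U: go to q_2, push ε → (q_2, 22, UUU$)
  read 2, top U: go to q_0, push ε → (q_0, 2, UU$)
  read 2, top U: go to q_1, push UU → (q_1, ε, UUU$)
All input consumed in state q_1 with stack UUU$.

UUU$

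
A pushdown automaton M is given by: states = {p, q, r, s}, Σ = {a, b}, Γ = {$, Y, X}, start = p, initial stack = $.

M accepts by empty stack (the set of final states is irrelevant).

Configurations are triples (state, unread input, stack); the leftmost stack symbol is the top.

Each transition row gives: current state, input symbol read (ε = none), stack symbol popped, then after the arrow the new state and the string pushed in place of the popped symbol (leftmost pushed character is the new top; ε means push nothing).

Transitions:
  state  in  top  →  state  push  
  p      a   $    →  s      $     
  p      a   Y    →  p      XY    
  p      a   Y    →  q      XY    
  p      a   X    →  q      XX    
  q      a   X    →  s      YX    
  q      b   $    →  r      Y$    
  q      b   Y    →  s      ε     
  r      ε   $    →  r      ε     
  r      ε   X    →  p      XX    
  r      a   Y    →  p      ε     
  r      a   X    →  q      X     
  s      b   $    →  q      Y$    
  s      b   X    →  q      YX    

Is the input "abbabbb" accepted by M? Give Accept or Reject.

No computation consumes all input and empties the stack.

Reject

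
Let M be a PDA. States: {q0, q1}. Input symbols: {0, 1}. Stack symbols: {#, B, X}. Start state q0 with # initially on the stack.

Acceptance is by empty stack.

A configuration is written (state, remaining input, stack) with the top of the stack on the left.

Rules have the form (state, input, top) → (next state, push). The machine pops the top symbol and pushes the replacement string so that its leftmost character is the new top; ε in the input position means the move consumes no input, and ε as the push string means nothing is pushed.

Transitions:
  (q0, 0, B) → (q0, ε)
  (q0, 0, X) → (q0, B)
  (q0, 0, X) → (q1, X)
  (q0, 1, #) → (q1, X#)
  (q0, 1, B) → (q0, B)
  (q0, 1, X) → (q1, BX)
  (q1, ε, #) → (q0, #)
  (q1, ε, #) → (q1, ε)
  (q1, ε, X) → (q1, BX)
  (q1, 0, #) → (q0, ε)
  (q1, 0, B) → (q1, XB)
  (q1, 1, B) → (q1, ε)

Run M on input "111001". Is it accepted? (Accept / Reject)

No computation consumes all input and empties the stack.

Reject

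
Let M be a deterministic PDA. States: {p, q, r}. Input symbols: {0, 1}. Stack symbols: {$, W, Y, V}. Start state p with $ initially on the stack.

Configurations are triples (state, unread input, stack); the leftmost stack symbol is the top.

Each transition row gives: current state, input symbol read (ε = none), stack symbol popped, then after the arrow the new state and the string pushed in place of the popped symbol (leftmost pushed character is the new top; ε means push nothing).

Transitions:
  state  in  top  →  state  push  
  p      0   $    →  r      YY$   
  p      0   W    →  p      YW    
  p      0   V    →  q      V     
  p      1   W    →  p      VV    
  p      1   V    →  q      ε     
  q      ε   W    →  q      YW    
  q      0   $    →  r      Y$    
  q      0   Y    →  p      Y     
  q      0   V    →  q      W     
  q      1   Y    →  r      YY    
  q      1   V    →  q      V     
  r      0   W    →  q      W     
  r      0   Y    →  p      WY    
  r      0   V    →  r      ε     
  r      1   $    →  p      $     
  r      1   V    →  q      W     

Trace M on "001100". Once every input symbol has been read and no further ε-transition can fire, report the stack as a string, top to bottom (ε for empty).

YWYY$

(p, 001100, $) ⊢ (r, 01100, YY$) ⊢ (p, 1100, WYY$) ⊢ (p, 100, VVYY$) ⊢ (q, 00, VYY$) ⊢ (q, 0, WYY$) ⊢ (q, 0, YWYY$) ⊢ (p, ε, YWYY$)
All input consumed in state p with stack YWYY$.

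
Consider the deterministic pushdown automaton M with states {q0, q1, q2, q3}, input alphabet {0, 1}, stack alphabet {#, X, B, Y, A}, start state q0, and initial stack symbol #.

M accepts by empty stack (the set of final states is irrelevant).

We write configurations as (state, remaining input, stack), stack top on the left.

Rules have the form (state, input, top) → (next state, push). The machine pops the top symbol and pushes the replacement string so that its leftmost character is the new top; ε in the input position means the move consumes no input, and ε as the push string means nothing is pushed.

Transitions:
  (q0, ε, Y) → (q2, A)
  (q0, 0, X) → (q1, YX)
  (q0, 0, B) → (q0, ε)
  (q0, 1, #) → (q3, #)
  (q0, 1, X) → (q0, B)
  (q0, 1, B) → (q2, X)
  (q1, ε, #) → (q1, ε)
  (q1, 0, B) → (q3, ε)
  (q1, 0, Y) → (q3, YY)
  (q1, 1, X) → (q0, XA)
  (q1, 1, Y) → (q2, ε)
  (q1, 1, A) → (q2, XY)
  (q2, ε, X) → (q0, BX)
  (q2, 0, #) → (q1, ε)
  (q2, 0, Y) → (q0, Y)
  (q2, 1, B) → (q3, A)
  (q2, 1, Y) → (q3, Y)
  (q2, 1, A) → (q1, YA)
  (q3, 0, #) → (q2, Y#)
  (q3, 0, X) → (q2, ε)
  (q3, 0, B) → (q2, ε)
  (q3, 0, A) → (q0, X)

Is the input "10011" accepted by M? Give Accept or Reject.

(q0, 10011, #) ⊢ (q3, 0011, #) ⊢ (q2, 011, Y#) ⊢ (q0, 11, Y#) ⊢ (q2, 11, A#) ⊢ (q1, 1, YA#) ⊢ (q2, ε, A#)
All input consumed; stack is A#, not empty, and no further ε-move applies.

Reject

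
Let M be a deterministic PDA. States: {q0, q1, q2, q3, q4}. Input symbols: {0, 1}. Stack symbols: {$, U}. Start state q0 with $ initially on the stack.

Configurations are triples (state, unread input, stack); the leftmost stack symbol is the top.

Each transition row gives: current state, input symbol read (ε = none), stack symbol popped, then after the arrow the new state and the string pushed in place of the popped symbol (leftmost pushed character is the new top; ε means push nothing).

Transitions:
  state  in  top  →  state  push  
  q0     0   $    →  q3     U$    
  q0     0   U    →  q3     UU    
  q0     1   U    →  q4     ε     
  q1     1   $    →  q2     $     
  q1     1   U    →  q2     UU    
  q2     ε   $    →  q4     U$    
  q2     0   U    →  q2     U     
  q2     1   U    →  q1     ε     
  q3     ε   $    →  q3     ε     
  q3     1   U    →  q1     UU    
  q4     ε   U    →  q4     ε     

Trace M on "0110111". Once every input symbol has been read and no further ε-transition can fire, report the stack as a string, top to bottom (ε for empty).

(q0, 0110111, $) ⊢ (q3, 110111, U$) ⊢ (q1, 10111, UU$) ⊢ (q2, 0111, UUU$) ⊢ (q2, 111, UUU$) ⊢ (q1, 11, UU$) ⊢ (q2, 1, UUU$) ⊢ (q1, ε, UU$)
All input consumed in state q1 with stack UU$.

UU$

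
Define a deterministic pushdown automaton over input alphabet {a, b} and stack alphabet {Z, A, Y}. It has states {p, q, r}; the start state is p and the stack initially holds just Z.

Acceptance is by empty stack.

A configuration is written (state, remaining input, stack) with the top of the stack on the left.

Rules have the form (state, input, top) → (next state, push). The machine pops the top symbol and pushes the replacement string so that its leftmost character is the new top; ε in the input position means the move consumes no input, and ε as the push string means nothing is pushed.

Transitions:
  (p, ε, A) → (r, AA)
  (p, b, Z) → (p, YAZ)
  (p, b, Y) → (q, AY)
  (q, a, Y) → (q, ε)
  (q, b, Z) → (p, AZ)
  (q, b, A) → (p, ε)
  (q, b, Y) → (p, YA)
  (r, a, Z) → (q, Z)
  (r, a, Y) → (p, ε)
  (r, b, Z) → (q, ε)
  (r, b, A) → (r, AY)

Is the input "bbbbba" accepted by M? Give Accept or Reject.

(p, bbbbba, Z)
  read b, top Z: go to p, push YAZ → (p, bbbba, YAZ)
  read b, top Y: go to q, push AY → (q, bbba, AYAZ)
  read b, top A: go to p, push ε → (p, bba, YAZ)
  read b, top Y: go to q, push AY → (q, ba, AYAZ)
  read b, top A: go to p, push ε → (p, a, YAZ)
No transition applies at (p, a, YAZ); input not fully consumed.

Reject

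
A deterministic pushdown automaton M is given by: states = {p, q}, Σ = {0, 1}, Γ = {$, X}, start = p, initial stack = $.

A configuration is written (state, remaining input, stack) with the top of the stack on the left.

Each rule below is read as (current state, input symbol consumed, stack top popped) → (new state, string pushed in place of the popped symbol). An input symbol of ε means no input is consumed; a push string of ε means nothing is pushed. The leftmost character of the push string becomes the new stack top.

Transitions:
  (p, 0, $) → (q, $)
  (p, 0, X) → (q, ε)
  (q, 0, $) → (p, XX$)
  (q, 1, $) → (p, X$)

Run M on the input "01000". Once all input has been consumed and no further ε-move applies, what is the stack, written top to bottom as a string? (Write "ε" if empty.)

(p, 01000, $)
  read 0, top $: go to q, push $ → (q, 1000, $)
  read 1, top $: go to p, push X$ → (p, 000, X$)
  read 0, top X: go to q, push ε → (q, 00, $)
  read 0, top $: go to p, push XX$ → (p, 0, XX$)
  read 0, top X: go to q, push ε → (q, ε, X$)
All input consumed in state q with stack X$.

X$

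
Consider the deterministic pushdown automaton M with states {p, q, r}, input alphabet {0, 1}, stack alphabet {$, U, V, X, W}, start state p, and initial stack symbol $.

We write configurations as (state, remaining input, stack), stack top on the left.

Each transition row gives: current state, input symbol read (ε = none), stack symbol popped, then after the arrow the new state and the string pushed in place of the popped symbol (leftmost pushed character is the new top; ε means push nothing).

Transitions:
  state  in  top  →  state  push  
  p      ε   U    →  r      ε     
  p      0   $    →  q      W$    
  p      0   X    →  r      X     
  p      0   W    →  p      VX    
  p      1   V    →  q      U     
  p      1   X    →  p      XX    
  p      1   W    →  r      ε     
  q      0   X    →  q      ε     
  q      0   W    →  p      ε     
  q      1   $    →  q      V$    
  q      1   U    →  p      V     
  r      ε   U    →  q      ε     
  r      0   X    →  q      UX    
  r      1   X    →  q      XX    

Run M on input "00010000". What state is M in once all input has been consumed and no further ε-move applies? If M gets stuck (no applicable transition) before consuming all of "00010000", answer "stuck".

stuck

(p, 00010000, $)
  read 0, top $: go to q, push W$ → (q, 0010000, W$)
  read 0, top W: go to p, push ε → (p, 010000, $)
  read 0, top $: go to q, push W$ → (q, 10000, W$)
No transition for (q, 1, top W); M blocks with input 10000 remaining.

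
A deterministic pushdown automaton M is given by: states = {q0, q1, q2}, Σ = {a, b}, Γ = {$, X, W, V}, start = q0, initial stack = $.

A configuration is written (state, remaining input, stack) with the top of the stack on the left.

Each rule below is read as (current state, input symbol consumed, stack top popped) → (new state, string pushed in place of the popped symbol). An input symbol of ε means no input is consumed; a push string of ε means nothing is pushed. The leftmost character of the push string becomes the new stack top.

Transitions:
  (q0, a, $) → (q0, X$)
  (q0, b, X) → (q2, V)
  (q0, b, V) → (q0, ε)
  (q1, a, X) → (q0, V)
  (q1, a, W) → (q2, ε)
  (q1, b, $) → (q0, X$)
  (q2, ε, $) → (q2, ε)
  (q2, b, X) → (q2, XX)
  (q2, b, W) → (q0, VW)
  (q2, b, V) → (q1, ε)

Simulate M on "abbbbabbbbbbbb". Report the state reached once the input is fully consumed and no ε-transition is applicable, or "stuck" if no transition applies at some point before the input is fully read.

stuck

(q0, abbbbabbbbbbbb, $)
  read a, top $: go to q0, push X$ → (q0, bbbbabbbbbbbb, X$)
  read b, top X: go to q2, push V → (q2, bbbabbbbbbbb, V$)
  read b, top V: go to q1, push ε → (q1, bbabbbbbbbb, $)
  read b, top $: go to q0, push X$ → (q0, babbbbbbbb, X$)
  read b, top X: go to q2, push V → (q2, abbbbbbbb, V$)
No transition for (q2, a, top V); M blocks with input abbbbbbbb remaining.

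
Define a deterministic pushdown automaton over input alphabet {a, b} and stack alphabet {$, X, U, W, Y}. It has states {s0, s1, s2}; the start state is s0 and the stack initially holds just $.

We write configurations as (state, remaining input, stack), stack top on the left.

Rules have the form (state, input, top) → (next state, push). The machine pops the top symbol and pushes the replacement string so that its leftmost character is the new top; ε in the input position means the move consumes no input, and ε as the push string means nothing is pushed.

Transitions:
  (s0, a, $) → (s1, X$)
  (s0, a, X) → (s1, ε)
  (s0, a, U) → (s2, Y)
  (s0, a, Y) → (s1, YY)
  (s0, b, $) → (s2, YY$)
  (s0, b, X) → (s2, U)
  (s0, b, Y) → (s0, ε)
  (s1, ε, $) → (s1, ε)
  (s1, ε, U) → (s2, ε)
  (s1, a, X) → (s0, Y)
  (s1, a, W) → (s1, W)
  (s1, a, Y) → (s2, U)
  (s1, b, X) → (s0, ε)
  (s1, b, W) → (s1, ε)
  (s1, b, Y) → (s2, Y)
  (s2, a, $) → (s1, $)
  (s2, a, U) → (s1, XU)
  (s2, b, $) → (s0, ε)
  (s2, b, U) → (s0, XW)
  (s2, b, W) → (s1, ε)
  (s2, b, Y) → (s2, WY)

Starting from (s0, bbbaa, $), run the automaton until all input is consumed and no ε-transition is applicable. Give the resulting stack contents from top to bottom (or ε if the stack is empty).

XUY$

(s0, bbbaa, $)
  read b, top $: go to s2, push YY$ → (s2, bbaa, YY$)
  read b, top Y: go to s2, push WY → (s2, baa, WYY$)
  read b, top W: go to s1, push ε → (s1, aa, YY$)
  read a, top Y: go to s2, push U → (s2, a, UY$)
  read a, top U: go to s1, push XU → (s1, ε, XUY$)
All input consumed in state s1 with stack XUY$.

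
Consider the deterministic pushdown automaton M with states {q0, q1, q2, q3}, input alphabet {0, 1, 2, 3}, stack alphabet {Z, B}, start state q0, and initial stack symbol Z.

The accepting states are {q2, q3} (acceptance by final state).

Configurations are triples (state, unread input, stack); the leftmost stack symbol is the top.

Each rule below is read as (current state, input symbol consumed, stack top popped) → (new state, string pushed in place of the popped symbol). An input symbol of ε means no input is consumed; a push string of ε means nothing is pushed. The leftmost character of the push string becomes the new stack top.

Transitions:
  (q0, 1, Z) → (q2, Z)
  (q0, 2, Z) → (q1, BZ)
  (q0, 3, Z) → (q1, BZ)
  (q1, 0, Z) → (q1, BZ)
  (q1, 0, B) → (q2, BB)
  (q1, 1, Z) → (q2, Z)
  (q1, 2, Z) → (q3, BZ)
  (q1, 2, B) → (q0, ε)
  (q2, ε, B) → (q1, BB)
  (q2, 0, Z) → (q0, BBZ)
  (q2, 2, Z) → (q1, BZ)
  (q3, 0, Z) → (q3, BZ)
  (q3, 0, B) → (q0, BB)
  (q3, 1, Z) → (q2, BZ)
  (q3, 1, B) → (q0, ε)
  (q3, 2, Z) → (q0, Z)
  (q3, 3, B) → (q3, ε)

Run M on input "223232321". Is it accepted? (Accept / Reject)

Accept

(q0, 223232321, Z)
  read 2, top Z: go to q1, push BZ → (q1, 23232321, BZ)
  read 2, top B: go to q0, push ε → (q0, 3232321, Z)
  read 3, top Z: go to q1, push BZ → (q1, 232321, BZ)
  read 2, top B: go to q0, push ε → (q0, 32321, Z)
  read 3, top Z: go to q1, push BZ → (q1, 2321, BZ)
  read 2, top B: go to q0, push ε → (q0, 321, Z)
  read 3, top Z: go to q1, push BZ → (q1, 21, BZ)
  read 2, top B: go to q0, push ε → (q0, 1, Z)
  read 1, top Z: go to q2, push Z → (q2, ε, Z)
All input consumed; state q2 ∈ F.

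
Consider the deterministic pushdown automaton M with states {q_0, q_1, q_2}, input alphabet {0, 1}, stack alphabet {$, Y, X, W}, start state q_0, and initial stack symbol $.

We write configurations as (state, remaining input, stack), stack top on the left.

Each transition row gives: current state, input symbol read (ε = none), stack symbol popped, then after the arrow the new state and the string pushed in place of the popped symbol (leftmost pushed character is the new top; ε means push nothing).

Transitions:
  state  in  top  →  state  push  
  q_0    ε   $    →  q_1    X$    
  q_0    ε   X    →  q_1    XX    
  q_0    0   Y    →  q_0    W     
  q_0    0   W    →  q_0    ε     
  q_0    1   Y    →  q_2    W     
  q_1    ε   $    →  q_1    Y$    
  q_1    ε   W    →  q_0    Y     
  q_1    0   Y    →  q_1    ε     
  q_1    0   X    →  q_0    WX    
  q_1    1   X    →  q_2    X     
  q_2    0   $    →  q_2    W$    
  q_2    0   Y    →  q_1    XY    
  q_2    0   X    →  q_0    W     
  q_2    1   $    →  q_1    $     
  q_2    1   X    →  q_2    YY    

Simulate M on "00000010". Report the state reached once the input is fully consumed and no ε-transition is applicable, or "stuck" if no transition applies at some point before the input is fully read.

(q_0, 00000010, $)
  ε-move, top $: go to q_1, push X$ → (q_1, 00000010, X$)
  read 0, top X: go to q_0, push WX → (q_0, 0000010, WX$)
  read 0, top W: go to q_0, push ε → (q_0, 000010, X$)
  ε-move, top X: go to q_1, push XX → (q_1, 000010, XX$)
  read 0, top X: go to q_0, push WX → (q_0, 00010, WXX$)
  read 0, top W: go to q_0, push ε → (q_0, 0010, XX$)
  ε-move, top X: go to q_1, push XX → (q_1, 0010, XXX$)
  read 0, top X: go to q_0, push WX → (q_0, 010, WXXX$)
  read 0, top W: go to q_0, push ε → (q_0, 10, XXX$)
  ε-move, top X: go to q_1, push XX → (q_1, 10, XXXX$)
  read 1, top X: go to q_2, push X → (q_2, 0, XXXX$)
  read 0, top X: go to q_0, push W → (q_0, ε, WXXX$)
All input consumed; M is in state q_0.

q_0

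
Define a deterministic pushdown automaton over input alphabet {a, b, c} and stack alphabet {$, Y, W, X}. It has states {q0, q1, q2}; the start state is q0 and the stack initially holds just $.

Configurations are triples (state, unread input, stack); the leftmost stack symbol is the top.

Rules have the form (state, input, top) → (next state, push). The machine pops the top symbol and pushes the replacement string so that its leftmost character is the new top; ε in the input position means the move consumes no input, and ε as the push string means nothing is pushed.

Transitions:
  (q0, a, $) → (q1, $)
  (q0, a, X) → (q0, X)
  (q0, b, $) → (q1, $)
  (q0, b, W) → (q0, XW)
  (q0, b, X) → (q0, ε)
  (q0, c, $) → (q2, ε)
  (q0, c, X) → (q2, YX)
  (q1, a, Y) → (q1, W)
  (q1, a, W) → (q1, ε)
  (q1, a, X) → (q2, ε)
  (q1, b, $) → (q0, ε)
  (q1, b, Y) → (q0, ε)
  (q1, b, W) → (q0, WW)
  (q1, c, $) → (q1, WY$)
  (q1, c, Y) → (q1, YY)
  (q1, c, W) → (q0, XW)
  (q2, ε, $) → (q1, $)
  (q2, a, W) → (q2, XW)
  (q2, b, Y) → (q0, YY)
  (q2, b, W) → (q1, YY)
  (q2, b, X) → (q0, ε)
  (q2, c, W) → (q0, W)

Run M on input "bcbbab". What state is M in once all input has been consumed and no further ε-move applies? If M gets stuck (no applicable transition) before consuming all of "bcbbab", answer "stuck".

(q0, bcbbab, $)
  read b, top $: go to q1, push $ → (q1, cbbab, $)
  read c, top $: go to q1, push WY$ → (q1, bbab, WY$)
  read b, top W: go to q0, push WW → (q0, bab, WWY$)
  read b, top W: go to q0, push XW → (q0, ab, XWWY$)
  read a, top X: go to q0, push X → (q0, b, XWWY$)
  read b, top X: go to q0, push ε → (q0, ε, WWY$)
All input consumed; M is in state q0.

q0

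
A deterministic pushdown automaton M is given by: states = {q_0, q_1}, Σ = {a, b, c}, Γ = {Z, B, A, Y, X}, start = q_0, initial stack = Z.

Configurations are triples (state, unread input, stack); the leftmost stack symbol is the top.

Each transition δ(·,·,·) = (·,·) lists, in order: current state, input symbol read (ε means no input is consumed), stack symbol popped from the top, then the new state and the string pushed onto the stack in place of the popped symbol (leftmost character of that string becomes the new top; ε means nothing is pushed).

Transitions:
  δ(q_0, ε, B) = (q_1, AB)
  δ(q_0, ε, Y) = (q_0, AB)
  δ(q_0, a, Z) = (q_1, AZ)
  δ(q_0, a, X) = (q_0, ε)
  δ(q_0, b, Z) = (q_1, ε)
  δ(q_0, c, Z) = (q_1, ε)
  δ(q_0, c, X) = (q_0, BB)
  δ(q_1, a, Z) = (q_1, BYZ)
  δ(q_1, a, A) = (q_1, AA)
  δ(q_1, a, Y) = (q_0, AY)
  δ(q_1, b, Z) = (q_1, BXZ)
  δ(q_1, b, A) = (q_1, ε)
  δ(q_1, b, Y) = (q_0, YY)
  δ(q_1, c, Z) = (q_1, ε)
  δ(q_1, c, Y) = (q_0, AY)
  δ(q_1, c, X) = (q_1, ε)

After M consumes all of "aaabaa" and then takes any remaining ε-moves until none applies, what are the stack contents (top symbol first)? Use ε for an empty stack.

AAAAZ

(q_0, aaabaa, Z)
  read a, top Z: go to q_1, push AZ → (q_1, aabaa, AZ)
  read a, top A: go to q_1, push AA → (q_1, abaa, AAZ)
  read a, top A: go to q_1, push AA → (q_1, baa, AAAZ)
  read b, top A: go to q_1, push ε → (q_1, aa, AAZ)
  read a, top A: go to q_1, push AA → (q_1, a, AAAZ)
  read a, top A: go to q_1, push AA → (q_1, ε, AAAAZ)
All input consumed in state q_1 with stack AAAAZ.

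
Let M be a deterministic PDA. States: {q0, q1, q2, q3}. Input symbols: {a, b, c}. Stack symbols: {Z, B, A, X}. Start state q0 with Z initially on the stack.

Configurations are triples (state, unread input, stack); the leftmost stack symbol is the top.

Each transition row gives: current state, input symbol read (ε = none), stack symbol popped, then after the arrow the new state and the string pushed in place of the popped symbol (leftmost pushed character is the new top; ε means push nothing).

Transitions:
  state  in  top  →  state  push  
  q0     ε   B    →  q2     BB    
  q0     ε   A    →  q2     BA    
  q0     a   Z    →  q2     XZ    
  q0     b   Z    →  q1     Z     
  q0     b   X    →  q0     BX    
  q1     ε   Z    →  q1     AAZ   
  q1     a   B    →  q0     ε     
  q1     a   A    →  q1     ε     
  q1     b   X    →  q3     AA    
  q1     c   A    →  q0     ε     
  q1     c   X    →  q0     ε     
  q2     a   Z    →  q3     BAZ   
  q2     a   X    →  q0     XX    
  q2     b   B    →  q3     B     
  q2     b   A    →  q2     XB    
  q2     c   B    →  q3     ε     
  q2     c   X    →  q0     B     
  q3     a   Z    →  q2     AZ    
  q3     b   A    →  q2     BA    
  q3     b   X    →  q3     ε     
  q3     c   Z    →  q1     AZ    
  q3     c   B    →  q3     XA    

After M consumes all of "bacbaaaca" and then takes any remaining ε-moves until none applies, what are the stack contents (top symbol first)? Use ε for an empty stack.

(q0, bacbaaaca, Z)
  read b, top Z: go to q1, push Z → (q1, acbaaaca, Z)
  ε-move, top Z: go to q1, push AAZ → (q1, acbaaaca, AAZ)
  read a, top A: go to q1, push ε → (q1, cbaaaca, AZ)
  read c, top A: go to q0, push ε → (q0, baaaca, Z)
  read b, top Z: go to q1, push Z → (q1, aaaca, Z)
  ε-move, top Z: go to q1, push AAZ → (q1, aaaca, AAZ)
  read a, top A: go to q1, push ε → (q1, aaca, AZ)
  read a, top A: go to q1, push ε → (q1, aca, Z)
  ε-move, top Z: go to q1, push AAZ → (q1, aca, AAZ)
  read a, top A: go to q1, push ε → (q1, ca, AZ)
  read c, top A: go to q0, push ε → (q0, a, Z)
  read a, top Z: go to q2, push XZ → (q2, ε, XZ)
All input consumed in state q2 with stack XZ.

XZ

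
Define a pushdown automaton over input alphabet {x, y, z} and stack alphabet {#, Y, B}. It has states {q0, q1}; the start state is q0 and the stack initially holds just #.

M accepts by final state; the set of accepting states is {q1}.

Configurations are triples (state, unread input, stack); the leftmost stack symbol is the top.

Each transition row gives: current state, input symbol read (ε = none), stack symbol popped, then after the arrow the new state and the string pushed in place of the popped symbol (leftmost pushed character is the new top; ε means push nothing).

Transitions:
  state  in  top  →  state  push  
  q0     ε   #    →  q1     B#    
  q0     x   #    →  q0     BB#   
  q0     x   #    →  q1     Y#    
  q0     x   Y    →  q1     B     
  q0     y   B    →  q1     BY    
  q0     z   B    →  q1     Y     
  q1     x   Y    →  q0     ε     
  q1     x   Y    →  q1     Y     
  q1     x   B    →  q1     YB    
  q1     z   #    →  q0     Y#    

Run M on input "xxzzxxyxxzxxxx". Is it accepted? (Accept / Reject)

Reject

No computation consumes all input and reaches a final state.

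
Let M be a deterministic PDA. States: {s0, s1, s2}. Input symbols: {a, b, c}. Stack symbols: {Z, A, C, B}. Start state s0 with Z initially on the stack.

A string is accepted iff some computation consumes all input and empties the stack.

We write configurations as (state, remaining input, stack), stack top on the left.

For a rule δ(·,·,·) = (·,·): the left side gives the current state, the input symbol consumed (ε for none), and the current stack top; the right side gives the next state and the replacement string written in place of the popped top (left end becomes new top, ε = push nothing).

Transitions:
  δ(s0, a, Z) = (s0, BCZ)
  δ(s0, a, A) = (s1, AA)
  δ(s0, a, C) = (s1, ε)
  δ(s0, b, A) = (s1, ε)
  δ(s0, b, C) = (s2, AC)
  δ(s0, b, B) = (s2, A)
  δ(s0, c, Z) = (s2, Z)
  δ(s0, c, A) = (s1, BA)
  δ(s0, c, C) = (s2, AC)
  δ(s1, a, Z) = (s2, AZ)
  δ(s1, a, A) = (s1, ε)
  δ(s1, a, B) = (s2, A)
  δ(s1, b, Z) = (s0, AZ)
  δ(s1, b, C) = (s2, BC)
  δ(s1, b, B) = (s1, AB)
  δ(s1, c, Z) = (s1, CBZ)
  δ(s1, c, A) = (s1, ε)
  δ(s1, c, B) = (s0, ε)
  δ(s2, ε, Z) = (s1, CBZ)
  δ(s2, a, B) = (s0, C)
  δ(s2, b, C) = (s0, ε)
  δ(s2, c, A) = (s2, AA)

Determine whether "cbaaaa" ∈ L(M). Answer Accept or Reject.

(s0, cbaaaa, Z)
  read c, top Z: go to s2, push Z → (s2, baaaa, Z)
  ε-move, top Z: go to s1, push CBZ → (s1, baaaa, CBZ)
  read b, top C: go to s2, push BC → (s2, aaaa, BCBZ)
  read a, top B: go to s0, push C → (s0, aaa, CCBZ)
  read a, top C: go to s1, push ε → (s1, aa, CBZ)
No transition applies at (s1, aa, CBZ); input not fully consumed.

Reject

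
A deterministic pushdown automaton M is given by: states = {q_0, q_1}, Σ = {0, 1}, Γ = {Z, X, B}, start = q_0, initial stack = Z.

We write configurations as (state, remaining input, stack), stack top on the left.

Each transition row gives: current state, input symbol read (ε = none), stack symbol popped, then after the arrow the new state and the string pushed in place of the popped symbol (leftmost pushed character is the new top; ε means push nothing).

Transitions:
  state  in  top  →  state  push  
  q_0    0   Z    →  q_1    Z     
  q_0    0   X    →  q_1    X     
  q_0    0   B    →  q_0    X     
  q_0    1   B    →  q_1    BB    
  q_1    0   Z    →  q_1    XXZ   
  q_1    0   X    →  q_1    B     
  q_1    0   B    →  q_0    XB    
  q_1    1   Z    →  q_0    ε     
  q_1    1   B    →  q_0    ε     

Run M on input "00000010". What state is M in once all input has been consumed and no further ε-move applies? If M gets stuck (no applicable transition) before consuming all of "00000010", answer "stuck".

q_0

(q_0, 00000010, Z) ⊢ (q_1, 0000010, Z) ⊢ (q_1, 000010, XXZ) ⊢ (q_1, 00010, BXZ) ⊢ (q_0, 0010, XBXZ) ⊢ (q_1, 010, XBXZ) ⊢ (q_1, 10, BBXZ) ⊢ (q_0, 0, BXZ) ⊢ (q_0, ε, XXZ)
All input consumed; M is in state q_0.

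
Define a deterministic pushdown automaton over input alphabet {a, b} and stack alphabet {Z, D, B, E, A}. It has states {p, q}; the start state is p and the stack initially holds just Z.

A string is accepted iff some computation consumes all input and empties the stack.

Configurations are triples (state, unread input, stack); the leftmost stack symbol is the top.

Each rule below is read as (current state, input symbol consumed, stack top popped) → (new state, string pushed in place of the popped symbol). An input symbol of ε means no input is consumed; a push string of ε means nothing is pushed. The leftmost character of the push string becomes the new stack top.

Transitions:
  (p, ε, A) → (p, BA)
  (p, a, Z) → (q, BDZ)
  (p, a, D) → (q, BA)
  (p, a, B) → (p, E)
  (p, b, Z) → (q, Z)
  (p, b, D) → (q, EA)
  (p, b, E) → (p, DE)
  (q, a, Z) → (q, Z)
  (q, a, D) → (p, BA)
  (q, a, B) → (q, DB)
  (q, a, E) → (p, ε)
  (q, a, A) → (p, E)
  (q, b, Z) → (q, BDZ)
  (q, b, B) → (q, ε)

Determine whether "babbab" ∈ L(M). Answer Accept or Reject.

(p, babbab, Z)
  read b, top Z: go to q, push Z → (q, abbab, Z)
  read a, top Z: go to q, push Z → (q, bbab, Z)
  read b, top Z: go to q, push BDZ → (q, bab, BDZ)
  read b, top B: go to q, push ε → (q, ab, DZ)
  read a, top D: go to p, push BA → (p, b, BAZ)
No transition applies at (p, b, BAZ); input not fully consumed.

Reject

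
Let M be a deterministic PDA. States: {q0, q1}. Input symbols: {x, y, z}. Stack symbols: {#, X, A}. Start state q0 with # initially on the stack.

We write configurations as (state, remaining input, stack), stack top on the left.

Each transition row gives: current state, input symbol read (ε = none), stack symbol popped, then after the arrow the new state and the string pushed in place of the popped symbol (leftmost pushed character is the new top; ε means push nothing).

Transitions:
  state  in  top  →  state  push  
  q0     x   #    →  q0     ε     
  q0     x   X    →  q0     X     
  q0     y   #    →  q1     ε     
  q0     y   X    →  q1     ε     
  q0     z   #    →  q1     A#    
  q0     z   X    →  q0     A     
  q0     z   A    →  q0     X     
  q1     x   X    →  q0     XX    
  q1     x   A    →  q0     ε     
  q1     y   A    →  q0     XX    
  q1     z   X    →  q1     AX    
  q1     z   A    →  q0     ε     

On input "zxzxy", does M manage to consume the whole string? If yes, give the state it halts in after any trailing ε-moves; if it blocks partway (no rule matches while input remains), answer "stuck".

(q0, zxzxy, #) ⊢ (q1, xzxy, A#) ⊢ (q0, zxy, #) ⊢ (q1, xy, A#) ⊢ (q0, y, #) ⊢ (q1, ε, ε)
All input consumed; M is in state q1.

q1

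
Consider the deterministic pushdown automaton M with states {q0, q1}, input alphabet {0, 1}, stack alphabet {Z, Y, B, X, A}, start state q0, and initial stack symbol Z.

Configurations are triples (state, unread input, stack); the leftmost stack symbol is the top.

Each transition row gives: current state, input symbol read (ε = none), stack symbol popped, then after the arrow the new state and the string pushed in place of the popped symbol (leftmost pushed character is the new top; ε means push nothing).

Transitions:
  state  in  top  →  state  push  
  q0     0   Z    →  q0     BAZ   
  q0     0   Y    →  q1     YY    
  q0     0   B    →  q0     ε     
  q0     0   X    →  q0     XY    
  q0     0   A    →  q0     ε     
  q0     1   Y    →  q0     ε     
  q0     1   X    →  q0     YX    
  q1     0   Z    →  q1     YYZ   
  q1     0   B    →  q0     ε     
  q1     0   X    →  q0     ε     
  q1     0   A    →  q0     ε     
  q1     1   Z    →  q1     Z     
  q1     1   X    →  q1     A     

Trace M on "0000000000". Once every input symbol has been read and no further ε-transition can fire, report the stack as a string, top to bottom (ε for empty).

(q0, 0000000000, Z)
  read 0, top Z: go to q0, push BAZ → (q0, 000000000, BAZ)
  read 0, top B: go to q0, push ε → (q0, 00000000, AZ)
  read 0, top A: go to q0, push ε → (q0, 0000000, Z)
  read 0, top Z: go to q0, push BAZ → (q0, 000000, BAZ)
  read 0, top B: go to q0, push ε → (q0, 00000, AZ)
  read 0, top A: go to q0, push ε → (q0, 0000, Z)
  read 0, top Z: go to q0, push BAZ → (q0, 000, BAZ)
  read 0, top B: go to q0, push ε → (q0, 00, AZ)
  read 0, top A: go to q0, push ε → (q0, 0, Z)
  read 0, top Z: go to q0, push BAZ → (q0, ε, BAZ)
All input consumed in state q0 with stack BAZ.

BAZ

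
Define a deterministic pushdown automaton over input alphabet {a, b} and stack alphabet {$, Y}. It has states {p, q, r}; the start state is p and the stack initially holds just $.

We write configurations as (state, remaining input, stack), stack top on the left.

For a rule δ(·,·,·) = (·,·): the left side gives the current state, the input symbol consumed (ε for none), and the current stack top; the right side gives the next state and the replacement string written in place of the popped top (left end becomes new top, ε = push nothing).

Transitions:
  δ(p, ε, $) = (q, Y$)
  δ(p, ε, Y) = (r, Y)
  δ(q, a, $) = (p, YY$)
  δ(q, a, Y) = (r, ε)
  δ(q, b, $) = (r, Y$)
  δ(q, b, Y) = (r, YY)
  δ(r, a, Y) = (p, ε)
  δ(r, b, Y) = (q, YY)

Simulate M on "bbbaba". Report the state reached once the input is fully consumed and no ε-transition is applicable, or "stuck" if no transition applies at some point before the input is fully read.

(p, bbbaba, $)
  ε-move, top $: go to q, push Y$ → (q, bbbaba, Y$)
  read b, top Y: go to r, push YY → (r, bbaba, YY$)
  read b, top Y: go to q, push YY → (q, baba, YYY$)
  read b, top Y: go to r, push YY → (r, aba, YYYY$)
  read a, top Y: go to p, push ε → (p, ba, YYY$)
  ε-move, top Y: go to r, push Y → (r, ba, YYY$)
  read b, top Y: go to q, push YY → (q, a, YYYY$)
  read a, top Y: go to r, push ε → (r, ε, YYY$)
All input consumed; M is in state r.

r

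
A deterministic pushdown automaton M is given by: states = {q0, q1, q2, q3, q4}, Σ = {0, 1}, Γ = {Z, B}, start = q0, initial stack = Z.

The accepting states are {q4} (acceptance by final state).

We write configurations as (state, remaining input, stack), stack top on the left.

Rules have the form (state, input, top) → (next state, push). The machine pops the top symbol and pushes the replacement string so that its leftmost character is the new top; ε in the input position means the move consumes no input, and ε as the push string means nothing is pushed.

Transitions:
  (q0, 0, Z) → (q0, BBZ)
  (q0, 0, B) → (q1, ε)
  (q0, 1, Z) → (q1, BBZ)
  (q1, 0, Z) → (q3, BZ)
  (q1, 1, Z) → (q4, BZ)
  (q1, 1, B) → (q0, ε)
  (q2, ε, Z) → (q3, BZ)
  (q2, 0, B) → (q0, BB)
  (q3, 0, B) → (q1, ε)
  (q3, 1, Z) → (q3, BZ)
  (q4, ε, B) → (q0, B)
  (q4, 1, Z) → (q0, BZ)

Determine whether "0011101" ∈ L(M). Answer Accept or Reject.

(q0, 0011101, Z) ⊢ (q0, 011101, BBZ) ⊢ (q1, 11101, BZ) ⊢ (q0, 1101, Z) ⊢ (q1, 101, BBZ) ⊢ (q0, 01, BZ) ⊢ (q1, 1, Z) ⊢ (q4, ε, BZ)
All input consumed; state q4 ∈ F.

Accept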